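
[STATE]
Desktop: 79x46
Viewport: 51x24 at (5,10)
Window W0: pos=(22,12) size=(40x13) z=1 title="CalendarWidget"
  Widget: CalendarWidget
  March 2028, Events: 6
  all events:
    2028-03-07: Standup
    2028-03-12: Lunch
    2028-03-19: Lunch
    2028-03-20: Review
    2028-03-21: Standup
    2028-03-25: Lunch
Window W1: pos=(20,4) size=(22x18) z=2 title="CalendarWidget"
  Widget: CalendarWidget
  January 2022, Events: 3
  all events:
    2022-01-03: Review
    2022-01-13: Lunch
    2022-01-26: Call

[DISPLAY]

               ┃ 3*  4  5  6  7  8  ┃              
               ┃10 11 12 13* 14 15 1┃              
               ┃17 18 19 20 21 22 23┃━━━━━━━━━━━━━━
               ┃24 25 26* 27 28 29 3┃              
               ┃31                  ┃──────────────
               ┃                    ┃ 2028         
               ┃                    ┃u             
               ┃                    ┃5             
               ┃                    ┃12*           
               ┃                    ┃9*            
               ┃                    ┃* 26          
               ┗━━━━━━━━━━━━━━━━━━━━┛              
                 ┃                                 
                 ┃                                 
                 ┗━━━━━━━━━━━━━━━━━━━━━━━━━━━━━━━━━
                                                   
                                                   
                                                   
                                                   
                                                   
                                                   
                                                   
                                                   
                                                   


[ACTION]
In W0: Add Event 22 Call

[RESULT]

               ┃ 3*  4  5  6  7  8  ┃              
               ┃10 11 12 13* 14 15 1┃              
               ┃17 18 19 20 21 22 23┃━━━━━━━━━━━━━━
               ┃24 25 26* 27 28 29 3┃              
               ┃31                  ┃──────────────
               ┃                    ┃ 2028         
               ┃                    ┃u             
               ┃                    ┃5             
               ┃                    ┃12*           
               ┃                    ┃9*            
               ┃                    ┃5* 26         
               ┗━━━━━━━━━━━━━━━━━━━━┛              
                 ┃                                 
                 ┃                                 
                 ┗━━━━━━━━━━━━━━━━━━━━━━━━━━━━━━━━━
                                                   
                                                   
                                                   
                                                   
                                                   
                                                   
                                                   
                                                   
                                                   


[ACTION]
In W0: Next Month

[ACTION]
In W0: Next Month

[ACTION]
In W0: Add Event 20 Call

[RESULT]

               ┃ 3*  4  5  6  7  8  ┃              
               ┃10 11 12 13* 14 15 1┃              
               ┃17 18 19 20 21 22 23┃━━━━━━━━━━━━━━
               ┃24 25 26* 27 28 29 3┃              
               ┃31                  ┃──────────────
               ┃                    ┃2028          
               ┃                    ┃u             
               ┃                    ┃7             
               ┃                    ┃4             
               ┃                    ┃21            
               ┃                    ┃8             
               ┗━━━━━━━━━━━━━━━━━━━━┛              
                 ┃                                 
                 ┃                                 
                 ┗━━━━━━━━━━━━━━━━━━━━━━━━━━━━━━━━━
                                                   
                                                   
                                                   
                                                   
                                                   
                                                   
                                                   
                                                   
                                                   


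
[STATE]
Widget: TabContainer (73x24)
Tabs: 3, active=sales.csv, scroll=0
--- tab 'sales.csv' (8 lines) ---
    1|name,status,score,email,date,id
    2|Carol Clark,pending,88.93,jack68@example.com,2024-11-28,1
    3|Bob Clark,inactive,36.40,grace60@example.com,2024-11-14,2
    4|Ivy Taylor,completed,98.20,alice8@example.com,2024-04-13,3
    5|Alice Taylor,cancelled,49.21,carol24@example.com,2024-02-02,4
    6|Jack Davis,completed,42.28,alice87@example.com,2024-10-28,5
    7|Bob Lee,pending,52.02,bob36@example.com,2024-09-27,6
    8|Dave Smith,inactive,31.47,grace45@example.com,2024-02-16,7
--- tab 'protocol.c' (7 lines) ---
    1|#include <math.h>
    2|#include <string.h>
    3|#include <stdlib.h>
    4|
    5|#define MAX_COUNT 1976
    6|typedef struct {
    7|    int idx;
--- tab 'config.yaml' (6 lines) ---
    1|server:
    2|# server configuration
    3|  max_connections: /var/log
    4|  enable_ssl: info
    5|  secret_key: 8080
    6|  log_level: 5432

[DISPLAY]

[sales.csv]│ protocol.c │ config.yaml                                    
─────────────────────────────────────────────────────────────────────────
name,status,score,email,date,id                                          
Carol Clark,pending,88.93,jack68@example.com,2024-11-28,1                
Bob Clark,inactive,36.40,grace60@example.com,2024-11-14,2                
Ivy Taylor,completed,98.20,alice8@example.com,2024-04-13,3               
Alice Taylor,cancelled,49.21,carol24@example.com,2024-02-02,4            
Jack Davis,completed,42.28,alice87@example.com,2024-10-28,5              
Bob Lee,pending,52.02,bob36@example.com,2024-09-27,6                     
Dave Smith,inactive,31.47,grace45@example.com,2024-02-16,7               
                                                                         
                                                                         
                                                                         
                                                                         
                                                                         
                                                                         
                                                                         
                                                                         
                                                                         
                                                                         
                                                                         
                                                                         
                                                                         
                                                                         


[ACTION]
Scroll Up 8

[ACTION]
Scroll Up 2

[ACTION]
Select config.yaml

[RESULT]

 sales.csv │ protocol.c │[config.yaml]                                   
─────────────────────────────────────────────────────────────────────────
server:                                                                  
# server configuration                                                   
  max_connections: /var/log                                              
  enable_ssl: info                                                       
  secret_key: 8080                                                       
  log_level: 5432                                                        
                                                                         
                                                                         
                                                                         
                                                                         
                                                                         
                                                                         
                                                                         
                                                                         
                                                                         
                                                                         
                                                                         
                                                                         
                                                                         
                                                                         
                                                                         
                                                                         


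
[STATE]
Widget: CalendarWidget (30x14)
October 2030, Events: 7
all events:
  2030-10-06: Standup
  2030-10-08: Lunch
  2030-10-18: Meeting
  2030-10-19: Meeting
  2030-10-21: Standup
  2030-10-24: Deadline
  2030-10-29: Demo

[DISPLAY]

         October 2030         
Mo Tu We Th Fr Sa Su          
    1  2  3  4  5  6*         
 7  8*  9 10 11 12 13         
14 15 16 17 18* 19* 20        
21* 22 23 24* 25 26 27        
28 29* 30 31                  
                              
                              
                              
                              
                              
                              
                              


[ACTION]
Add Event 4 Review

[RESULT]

         October 2030         
Mo Tu We Th Fr Sa Su          
    1  2  3  4*  5  6*        
 7  8*  9 10 11 12 13         
14 15 16 17 18* 19* 20        
21* 22 23 24* 25 26 27        
28 29* 30 31                  
                              
                              
                              
                              
                              
                              
                              


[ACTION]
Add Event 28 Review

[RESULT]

         October 2030         
Mo Tu We Th Fr Sa Su          
    1  2  3  4*  5  6*        
 7  8*  9 10 11 12 13         
14 15 16 17 18* 19* 20        
21* 22 23 24* 25 26 27        
28* 29* 30 31                 
                              
                              
                              
                              
                              
                              
                              


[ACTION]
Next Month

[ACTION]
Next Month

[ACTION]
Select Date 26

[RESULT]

        December 2030         
Mo Tu We Th Fr Sa Su          
                   1          
 2  3  4  5  6  7  8          
 9 10 11 12 13 14 15          
16 17 18 19 20 21 22          
23 24 25 [26] 27 28 29        
30 31                         
                              
                              
                              
                              
                              
                              


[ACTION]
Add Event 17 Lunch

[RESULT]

        December 2030         
Mo Tu We Th Fr Sa Su          
                   1          
 2  3  4  5  6  7  8          
 9 10 11 12 13 14 15          
16 17* 18 19 20 21 22         
23 24 25 [26] 27 28 29        
30 31                         
                              
                              
                              
                              
                              
                              


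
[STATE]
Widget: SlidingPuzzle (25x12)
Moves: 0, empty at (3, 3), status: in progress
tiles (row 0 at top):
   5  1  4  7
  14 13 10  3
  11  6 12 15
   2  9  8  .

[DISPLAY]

┌────┬────┬────┬────┐    
│  5 │  1 │  4 │  7 │    
├────┼────┼────┼────┤    
│ 14 │ 13 │ 10 │  3 │    
├────┼────┼────┼────┤    
│ 11 │  6 │ 12 │ 15 │    
├────┼────┼────┼────┤    
│  2 │  9 │  8 │    │    
└────┴────┴────┴────┘    
Moves: 0                 
                         
                         


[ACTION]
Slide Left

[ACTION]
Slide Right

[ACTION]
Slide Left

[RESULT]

┌────┬────┬────┬────┐    
│  5 │  1 │  4 │  7 │    
├────┼────┼────┼────┤    
│ 14 │ 13 │ 10 │  3 │    
├────┼────┼────┼────┤    
│ 11 │  6 │ 12 │ 15 │    
├────┼────┼────┼────┤    
│  2 │  9 │  8 │    │    
└────┴────┴────┴────┘    
Moves: 2                 
                         
                         


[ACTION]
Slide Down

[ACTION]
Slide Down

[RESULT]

┌────┬────┬────┬────┐    
│  5 │  1 │  4 │  7 │    
├────┼────┼────┼────┤    
│ 14 │ 13 │ 10 │    │    
├────┼────┼────┼────┤    
│ 11 │  6 │ 12 │  3 │    
├────┼────┼────┼────┤    
│  2 │  9 │  8 │ 15 │    
└────┴────┴────┴────┘    
Moves: 4                 
                         
                         


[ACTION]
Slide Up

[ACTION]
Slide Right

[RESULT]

┌────┬────┬────┬────┐    
│  5 │  1 │  4 │  7 │    
├────┼────┼────┼────┤    
│ 14 │ 13 │ 10 │  3 │    
├────┼────┼────┼────┤    
│ 11 │  6 │    │ 12 │    
├────┼────┼────┼────┤    
│  2 │  9 │  8 │ 15 │    
└────┴────┴────┴────┘    
Moves: 6                 
                         
                         


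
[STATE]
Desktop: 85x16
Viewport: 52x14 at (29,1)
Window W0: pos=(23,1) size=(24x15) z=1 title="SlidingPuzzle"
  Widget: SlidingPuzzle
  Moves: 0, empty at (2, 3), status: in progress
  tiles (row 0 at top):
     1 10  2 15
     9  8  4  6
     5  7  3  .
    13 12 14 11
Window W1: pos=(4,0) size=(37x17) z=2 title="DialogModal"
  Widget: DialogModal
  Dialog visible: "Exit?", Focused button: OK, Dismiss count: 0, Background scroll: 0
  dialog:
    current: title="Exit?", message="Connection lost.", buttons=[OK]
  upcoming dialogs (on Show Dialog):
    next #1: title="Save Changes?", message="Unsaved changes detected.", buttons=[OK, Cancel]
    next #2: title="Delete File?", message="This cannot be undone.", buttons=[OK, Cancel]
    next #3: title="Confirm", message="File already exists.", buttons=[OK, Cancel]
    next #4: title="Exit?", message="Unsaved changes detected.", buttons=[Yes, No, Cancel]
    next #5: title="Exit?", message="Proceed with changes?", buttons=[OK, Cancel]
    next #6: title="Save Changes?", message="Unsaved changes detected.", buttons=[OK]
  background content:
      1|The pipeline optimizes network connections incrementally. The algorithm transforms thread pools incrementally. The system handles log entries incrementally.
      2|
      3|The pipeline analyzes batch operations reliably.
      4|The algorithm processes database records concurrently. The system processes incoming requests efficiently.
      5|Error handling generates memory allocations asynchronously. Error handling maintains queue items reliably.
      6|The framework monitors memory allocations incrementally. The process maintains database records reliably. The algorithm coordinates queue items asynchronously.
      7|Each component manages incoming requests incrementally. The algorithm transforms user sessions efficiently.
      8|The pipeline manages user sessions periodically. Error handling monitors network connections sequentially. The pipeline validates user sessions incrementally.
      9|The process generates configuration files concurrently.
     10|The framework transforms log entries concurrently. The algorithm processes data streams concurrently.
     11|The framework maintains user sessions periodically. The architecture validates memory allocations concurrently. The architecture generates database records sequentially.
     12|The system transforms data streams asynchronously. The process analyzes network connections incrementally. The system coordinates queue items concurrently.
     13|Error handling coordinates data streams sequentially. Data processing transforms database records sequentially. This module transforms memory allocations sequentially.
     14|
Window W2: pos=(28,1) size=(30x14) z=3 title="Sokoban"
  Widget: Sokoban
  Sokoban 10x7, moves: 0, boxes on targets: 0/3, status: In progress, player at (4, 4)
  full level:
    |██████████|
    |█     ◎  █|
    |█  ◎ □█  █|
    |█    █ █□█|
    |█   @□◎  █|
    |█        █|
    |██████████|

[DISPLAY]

━━━━━━━━━━━━━━━━━━━━━━━━━━━━┓                       
 Sokoban                    ┃                       
────────────────────────────┨                       
██████████                  ┃                       
█     ◎  █                  ┃                       
█  ◎ □█  █                  ┃                       
█    █ █□█                  ┃                       
█   @□◎  █                  ┃                       
█        █                  ┃                       
██████████                  ┃                       
Moves: 0  0/3               ┃                       
                            ┃                       
                            ┃                       
━━━━━━━━━━━━━━━━━━━━━━━━━━━━┛                       


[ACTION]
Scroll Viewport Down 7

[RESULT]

 Sokoban                    ┃                       
────────────────────────────┨                       
██████████                  ┃                       
█     ◎  █                  ┃                       
█  ◎ □█  █                  ┃                       
█    █ █□█                  ┃                       
█   @□◎  █                  ┃                       
█        █                  ┃                       
██████████                  ┃                       
Moves: 0  0/3               ┃                       
                            ┃                       
                            ┃                       
━━━━━━━━━━━━━━━━━━━━━━━━━━━━┛                       
es data str┃━━━━━┛                                  


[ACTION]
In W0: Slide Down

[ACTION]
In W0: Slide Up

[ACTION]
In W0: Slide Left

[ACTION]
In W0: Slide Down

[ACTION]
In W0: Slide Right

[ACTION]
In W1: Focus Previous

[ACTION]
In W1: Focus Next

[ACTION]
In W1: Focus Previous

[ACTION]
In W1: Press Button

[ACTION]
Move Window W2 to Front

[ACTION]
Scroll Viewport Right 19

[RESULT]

oban                    ┃                           
────────────────────────┨                           
██████                  ┃                           
  ◎  █                  ┃                           
 □█  █                  ┃                           
 █ █□█                  ┃                           
@□◎  █                  ┃                           
     █                  ┃                           
██████                  ┃                           
s: 0  0/3               ┃                           
                        ┃                           
                        ┃                           
━━━━━━━━━━━━━━━━━━━━━━━━┛                           
ata str┃━━━━━┛                                      


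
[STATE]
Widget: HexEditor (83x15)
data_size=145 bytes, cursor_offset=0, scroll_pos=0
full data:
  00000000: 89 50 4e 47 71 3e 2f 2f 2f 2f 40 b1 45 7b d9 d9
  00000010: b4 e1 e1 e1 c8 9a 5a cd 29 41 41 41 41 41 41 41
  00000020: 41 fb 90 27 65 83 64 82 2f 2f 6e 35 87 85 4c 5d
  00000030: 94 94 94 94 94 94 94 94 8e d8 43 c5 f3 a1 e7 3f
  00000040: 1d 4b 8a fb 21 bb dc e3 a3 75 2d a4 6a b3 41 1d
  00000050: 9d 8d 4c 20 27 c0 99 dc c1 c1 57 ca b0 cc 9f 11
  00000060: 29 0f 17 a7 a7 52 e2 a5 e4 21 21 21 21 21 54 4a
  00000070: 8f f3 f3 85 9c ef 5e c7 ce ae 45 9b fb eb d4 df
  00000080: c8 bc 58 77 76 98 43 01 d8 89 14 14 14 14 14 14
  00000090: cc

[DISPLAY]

00000000  89 50 4e 47 71 3e 2f 2f  2f 2f 40 b1 45 7b d9 d9  |.PNGq>////@.E{..|     
00000010  b4 e1 e1 e1 c8 9a 5a cd  29 41 41 41 41 41 41 41  |......Z.)AAAAAAA|     
00000020  41 fb 90 27 65 83 64 82  2f 2f 6e 35 87 85 4c 5d  |A..'e.d.//n5..L]|     
00000030  94 94 94 94 94 94 94 94  8e d8 43 c5 f3 a1 e7 3f  |..........C....?|     
00000040  1d 4b 8a fb 21 bb dc e3  a3 75 2d a4 6a b3 41 1d  |.K..!....u-.j.A.|     
00000050  9d 8d 4c 20 27 c0 99 dc  c1 c1 57 ca b0 cc 9f 11  |..L '.....W.....|     
00000060  29 0f 17 a7 a7 52 e2 a5  e4 21 21 21 21 21 54 4a  |)....R...!!!!!TJ|     
00000070  8f f3 f3 85 9c ef 5e c7  ce ae 45 9b fb eb d4 df  |......^...E.....|     
00000080  c8 bc 58 77 76 98 43 01  d8 89 14 14 14 14 14 14  |..Xwv.C.........|     
00000090  cc                                                |.               |     
                                                                                   
                                                                                   
                                                                                   
                                                                                   
                                                                                   


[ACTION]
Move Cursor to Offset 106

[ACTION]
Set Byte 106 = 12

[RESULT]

00000000  89 50 4e 47 71 3e 2f 2f  2f 2f 40 b1 45 7b d9 d9  |.PNGq>////@.E{..|     
00000010  b4 e1 e1 e1 c8 9a 5a cd  29 41 41 41 41 41 41 41  |......Z.)AAAAAAA|     
00000020  41 fb 90 27 65 83 64 82  2f 2f 6e 35 87 85 4c 5d  |A..'e.d.//n5..L]|     
00000030  94 94 94 94 94 94 94 94  8e d8 43 c5 f3 a1 e7 3f  |..........C....?|     
00000040  1d 4b 8a fb 21 bb dc e3  a3 75 2d a4 6a b3 41 1d  |.K..!....u-.j.A.|     
00000050  9d 8d 4c 20 27 c0 99 dc  c1 c1 57 ca b0 cc 9f 11  |..L '.....W.....|     
00000060  29 0f 17 a7 a7 52 e2 a5  e4 21 12 21 21 21 54 4a  |)....R...!.!!!TJ|     
00000070  8f f3 f3 85 9c ef 5e c7  ce ae 45 9b fb eb d4 df  |......^...E.....|     
00000080  c8 bc 58 77 76 98 43 01  d8 89 14 14 14 14 14 14  |..Xwv.C.........|     
00000090  cc                                                |.               |     
                                                                                   
                                                                                   
                                                                                   
                                                                                   
                                                                                   


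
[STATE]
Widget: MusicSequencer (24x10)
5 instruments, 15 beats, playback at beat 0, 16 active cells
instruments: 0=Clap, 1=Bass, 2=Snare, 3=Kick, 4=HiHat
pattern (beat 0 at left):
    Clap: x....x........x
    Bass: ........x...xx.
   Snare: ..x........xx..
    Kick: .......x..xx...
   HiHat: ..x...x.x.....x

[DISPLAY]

      ▼12345678901234   
  Clap█····█········█   
  Bass········█···██·   
 Snare··█········██··   
  Kick·······█··██···   
 HiHat··█···█·█·····█   
                        
                        
                        
                        


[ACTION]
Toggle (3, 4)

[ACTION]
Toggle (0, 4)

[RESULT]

      ▼12345678901234   
  Clap█···██········█   
  Bass········█···██·   
 Snare··█········██··   
  Kick····█··█··██···   
 HiHat··█···█·█·····█   
                        
                        
                        
                        


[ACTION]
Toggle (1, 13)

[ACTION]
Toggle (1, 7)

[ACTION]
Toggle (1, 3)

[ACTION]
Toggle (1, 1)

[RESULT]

      ▼12345678901234   
  Clap█···██········█   
  Bass·█·█···██···█··   
 Snare··█········██··   
  Kick····█··█··██···   
 HiHat··█···█·█·····█   
                        
                        
                        
                        


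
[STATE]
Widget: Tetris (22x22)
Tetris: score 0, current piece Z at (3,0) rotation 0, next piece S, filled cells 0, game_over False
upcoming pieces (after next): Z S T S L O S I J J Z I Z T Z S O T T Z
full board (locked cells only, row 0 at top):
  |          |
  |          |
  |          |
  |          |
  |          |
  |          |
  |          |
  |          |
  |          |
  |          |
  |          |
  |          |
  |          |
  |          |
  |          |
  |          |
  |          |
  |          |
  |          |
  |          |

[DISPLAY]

   ▓▓     │Next:      
    ▓▓    │ ░░        
          │░░         
          │           
          │           
          │           
          │Score:     
          │0          
          │           
          │           
          │           
          │           
          │           
          │           
          │           
          │           
          │           
          │           
          │           
          │           
          │           
          │           


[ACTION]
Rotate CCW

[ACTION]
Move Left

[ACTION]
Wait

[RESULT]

          │Next:      
   ▓      │ ░░        
  ▓▓      │░░         
  ▓       │           
          │           
          │           
          │Score:     
          │0          
          │           
          │           
          │           
          │           
          │           
          │           
          │           
          │           
          │           
          │           
          │           
          │           
          │           
          │           


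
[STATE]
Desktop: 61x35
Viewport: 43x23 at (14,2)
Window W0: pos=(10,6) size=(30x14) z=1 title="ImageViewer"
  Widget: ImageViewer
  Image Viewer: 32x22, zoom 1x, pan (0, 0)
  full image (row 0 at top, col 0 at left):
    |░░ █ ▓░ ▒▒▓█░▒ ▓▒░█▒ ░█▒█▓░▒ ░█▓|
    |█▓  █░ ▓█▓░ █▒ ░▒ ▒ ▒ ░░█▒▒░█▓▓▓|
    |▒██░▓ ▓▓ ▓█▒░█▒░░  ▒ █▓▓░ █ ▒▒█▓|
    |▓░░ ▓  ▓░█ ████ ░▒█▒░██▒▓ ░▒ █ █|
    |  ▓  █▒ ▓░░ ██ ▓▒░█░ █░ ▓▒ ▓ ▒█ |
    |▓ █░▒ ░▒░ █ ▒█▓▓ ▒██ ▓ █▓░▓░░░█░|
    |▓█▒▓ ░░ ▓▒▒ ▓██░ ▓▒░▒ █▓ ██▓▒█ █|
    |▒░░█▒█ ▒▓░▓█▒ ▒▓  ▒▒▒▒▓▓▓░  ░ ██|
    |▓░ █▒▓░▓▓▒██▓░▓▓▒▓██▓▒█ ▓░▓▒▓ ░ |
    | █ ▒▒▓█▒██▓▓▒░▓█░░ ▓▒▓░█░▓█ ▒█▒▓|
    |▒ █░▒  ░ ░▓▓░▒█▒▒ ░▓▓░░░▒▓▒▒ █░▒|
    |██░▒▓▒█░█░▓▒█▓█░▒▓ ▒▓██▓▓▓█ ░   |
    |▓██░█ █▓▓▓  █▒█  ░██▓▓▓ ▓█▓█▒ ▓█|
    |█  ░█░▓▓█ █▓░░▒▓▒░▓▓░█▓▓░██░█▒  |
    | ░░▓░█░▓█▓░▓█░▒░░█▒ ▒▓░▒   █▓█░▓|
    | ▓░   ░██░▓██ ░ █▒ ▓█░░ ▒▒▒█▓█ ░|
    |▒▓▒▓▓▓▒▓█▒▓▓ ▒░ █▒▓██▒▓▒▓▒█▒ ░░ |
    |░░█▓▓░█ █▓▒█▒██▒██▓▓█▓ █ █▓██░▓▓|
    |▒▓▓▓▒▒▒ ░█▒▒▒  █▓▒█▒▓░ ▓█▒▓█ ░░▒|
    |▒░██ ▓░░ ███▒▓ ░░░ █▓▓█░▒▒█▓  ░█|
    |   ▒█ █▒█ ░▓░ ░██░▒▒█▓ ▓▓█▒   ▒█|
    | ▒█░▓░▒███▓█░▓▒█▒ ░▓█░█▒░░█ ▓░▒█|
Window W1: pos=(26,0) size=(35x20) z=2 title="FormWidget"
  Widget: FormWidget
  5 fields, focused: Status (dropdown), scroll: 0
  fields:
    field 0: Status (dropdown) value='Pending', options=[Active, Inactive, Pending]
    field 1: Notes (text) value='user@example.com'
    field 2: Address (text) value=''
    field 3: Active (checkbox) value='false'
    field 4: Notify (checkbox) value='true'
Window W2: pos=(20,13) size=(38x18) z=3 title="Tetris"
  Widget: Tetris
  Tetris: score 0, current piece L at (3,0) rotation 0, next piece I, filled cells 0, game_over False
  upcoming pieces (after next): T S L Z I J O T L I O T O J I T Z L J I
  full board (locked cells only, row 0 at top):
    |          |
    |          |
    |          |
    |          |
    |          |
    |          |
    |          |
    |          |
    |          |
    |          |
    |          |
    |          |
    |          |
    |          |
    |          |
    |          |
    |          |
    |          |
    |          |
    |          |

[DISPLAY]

            ┠──────────────────────────────
            ┃> Status:     [Pending        
            ┃  Notes:      [user@example.co
            ┃  Address:    [               
━━━━━━━━━━━━┃  Active:     [ ]             
ageViewer   ┃  Notify:     [x]             
────────────┃                              
█ ▓░ ▒▒▓█░▒ ┃                              
 █░ ▓█▓░ █▒ ┃                              
░▓ ▓▓ ▓█▒░█▒┃                              
 ▓  ▓░█ ████┃                              
  █▒ ▓┏━━━━━━━━━━━━━━━━━━━━━━━━━━━━━━━━━━━━
░▒ ░▒░┃ Tetris                             
▓ ░░ ▓┠────────────────────────────────────
█▒█ ▒▓┃          │Next:                    
█▒▓░▓▓┃          │████                     
▒▒▓█▒█┃          │                         
━━━━━━┃          │                         
      ┃          │                         
      ┃          │                         
      ┃          │Score:                   
      ┃          │0                        
      ┃          │                         


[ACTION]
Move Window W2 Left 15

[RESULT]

            ┠──────────────────────────────
            ┃> Status:     [Pending        
            ┃  Notes:      [user@example.co
            ┃  Address:    [               
━━━━━━━━━━━━┃  Active:     [ ]             
ageViewer   ┃  Notify:     [x]             
────────────┃                              
█ ▓░ ▒▒▓█░▒ ┃                              
 █░ ▓█▓░ █▒ ┃                              
░▓ ▓▓ ▓█▒░█▒┃                              
 ▓  ▓░█ ████┃                              
━━━━━━━━━━━━━━━━━━━━━━━━━━━━┓              
                            ┃              
────────────────────────────┨              
  │Next:                    ┃              
  │████                     ┃              
  │                         ┃              
  │                         ┃━━━━━━━━━━━━━━
  │                         ┃              
  │                         ┃              
  │Score:                   ┃              
  │0                        ┃              
  │                         ┃              


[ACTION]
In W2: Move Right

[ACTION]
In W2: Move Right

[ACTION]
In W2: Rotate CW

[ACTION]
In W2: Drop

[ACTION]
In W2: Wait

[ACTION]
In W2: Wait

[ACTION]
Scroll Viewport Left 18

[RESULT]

                          ┠────────────────
                          ┃> Status:     [P
                          ┃  Notes:      [u
                          ┃  Address:    [ 
          ┏━━━━━━━━━━━━━━━┃  Active:     [ 
          ┃ ImageViewer   ┃  Notify:     [x
          ┠───────────────┃                
          ┃░░ █ ▓░ ▒▒▓█░▒ ┃                
          ┃█▓  █░ ▓█▓░ █▒ ┃                
          ┃▒██░▓ ▓▓ ▓█▒░█▒┃                
          ┃▓░░ ▓  ▓░█ ████┃                
     ┏━━━━━━━━━━━━━━━━━━━━━━━━━━━━━━━━━━━━┓
     ┃ Tetris                             ┃
     ┠────────────────────────────────────┨
     ┃          │Next:                    ┃
     ┃          │████                     ┃
     ┃          │                         ┃
     ┃          │                         ┃
     ┃          │                         ┃
     ┃          │                         ┃
     ┃          │Score:                   ┃
     ┃          │0                        ┃
     ┃          │                         ┃


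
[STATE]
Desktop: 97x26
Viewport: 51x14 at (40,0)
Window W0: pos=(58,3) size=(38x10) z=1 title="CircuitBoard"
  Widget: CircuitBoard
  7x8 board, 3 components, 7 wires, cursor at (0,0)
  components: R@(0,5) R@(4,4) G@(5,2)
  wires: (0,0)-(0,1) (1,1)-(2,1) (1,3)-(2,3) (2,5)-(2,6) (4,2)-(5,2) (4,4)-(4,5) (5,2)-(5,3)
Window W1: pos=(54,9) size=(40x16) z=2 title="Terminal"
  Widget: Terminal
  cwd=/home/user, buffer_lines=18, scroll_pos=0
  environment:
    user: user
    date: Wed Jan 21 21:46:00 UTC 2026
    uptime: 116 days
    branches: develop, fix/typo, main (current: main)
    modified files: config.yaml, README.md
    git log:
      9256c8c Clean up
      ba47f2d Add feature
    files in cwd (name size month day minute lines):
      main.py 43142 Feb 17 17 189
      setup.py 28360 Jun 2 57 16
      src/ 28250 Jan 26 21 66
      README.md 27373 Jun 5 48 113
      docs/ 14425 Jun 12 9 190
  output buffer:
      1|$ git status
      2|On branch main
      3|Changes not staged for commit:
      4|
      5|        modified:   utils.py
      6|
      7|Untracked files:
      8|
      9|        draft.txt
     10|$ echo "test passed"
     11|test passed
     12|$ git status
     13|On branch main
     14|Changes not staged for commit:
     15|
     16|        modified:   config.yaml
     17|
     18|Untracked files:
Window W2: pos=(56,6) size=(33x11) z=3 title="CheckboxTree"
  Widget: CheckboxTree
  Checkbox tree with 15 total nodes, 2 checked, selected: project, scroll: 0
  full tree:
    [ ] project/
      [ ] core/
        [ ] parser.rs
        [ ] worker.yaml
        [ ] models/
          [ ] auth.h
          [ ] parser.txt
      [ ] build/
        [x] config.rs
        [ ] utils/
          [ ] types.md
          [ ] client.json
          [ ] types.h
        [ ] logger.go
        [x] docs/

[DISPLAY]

                                                   
                                                   
                                                   
                  ┏━━━━━━━━━━━━━━━━━━━━━━━━━━━━━━━━
                  ┃ CircuitBoard                   
                  ┠────────────────────────────────
                ┏━━━━━━━━━━━━━━━━━━━━━━━━━━━━━━━┓  
                ┃ CheckboxTree                  ┃  
                ┠───────────────────────────────┨  
              ┏━┃>[-] project/                  ┃━━
              ┃ ┃   [ ] core/                   ┃  
              ┠─┃     [ ] parser.rs             ┃──
              ┃$┃     [ ] worker.yaml           ┃  
              ┃O┃     [ ] models/               ┃  


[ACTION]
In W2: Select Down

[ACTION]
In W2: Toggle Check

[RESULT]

                                                   
                                                   
                                                   
                  ┏━━━━━━━━━━━━━━━━━━━━━━━━━━━━━━━━
                  ┃ CircuitBoard                   
                  ┠────────────────────────────────
                ┏━━━━━━━━━━━━━━━━━━━━━━━━━━━━━━━┓  
                ┃ CheckboxTree                  ┃  
                ┠───────────────────────────────┨  
              ┏━┃ [-] project/                  ┃━━
              ┃ ┃>  [x] core/                   ┃  
              ┠─┃     [x] parser.rs             ┃──
              ┃$┃     [x] worker.yaml           ┃  
              ┃O┃     [x] models/               ┃  


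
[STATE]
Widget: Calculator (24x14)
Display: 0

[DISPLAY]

                       0
┌───┬───┬───┬───┐       
│ 7 │ 8 │ 9 │ ÷ │       
├───┼───┼───┼───┤       
│ 4 │ 5 │ 6 │ × │       
├───┼───┼───┼───┤       
│ 1 │ 2 │ 3 │ - │       
├───┼───┼───┼───┤       
│ 0 │ . │ = │ + │       
├───┼───┼───┼───┤       
│ C │ MC│ MR│ M+│       
└───┴───┴───┴───┘       
                        
                        


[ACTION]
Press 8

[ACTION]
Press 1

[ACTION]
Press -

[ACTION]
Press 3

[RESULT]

                       3
┌───┬───┬───┬───┐       
│ 7 │ 8 │ 9 │ ÷ │       
├───┼───┼───┼───┤       
│ 4 │ 5 │ 6 │ × │       
├───┼───┼───┼───┤       
│ 1 │ 2 │ 3 │ - │       
├───┼───┼───┼───┤       
│ 0 │ . │ = │ + │       
├───┼───┼───┼───┤       
│ C │ MC│ MR│ M+│       
└───┴───┴───┴───┘       
                        
                        
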